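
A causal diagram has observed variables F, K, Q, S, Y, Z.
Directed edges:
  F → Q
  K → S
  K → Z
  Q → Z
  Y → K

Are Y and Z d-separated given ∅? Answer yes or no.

No — Y and Z are d-connected given ∅.

Bayes-Ball from Y | ∅ reaches {K,S,Z}.
Z ∈ reach(Y|∅) ⇒ Y ⊥̸ Z | ∅.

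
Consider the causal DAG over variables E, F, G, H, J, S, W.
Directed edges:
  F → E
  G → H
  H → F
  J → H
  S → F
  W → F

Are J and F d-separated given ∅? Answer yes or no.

Bayes-Ball from J | ∅ reaches {E,F,H}.
F ∈ reach(J|∅) ⇒ J ⊥̸ F | ∅.

No — J and F are d-connected given ∅.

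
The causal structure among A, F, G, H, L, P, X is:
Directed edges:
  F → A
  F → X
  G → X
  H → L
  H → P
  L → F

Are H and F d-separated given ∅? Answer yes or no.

Bayes-Ball from H | ∅ reaches {A,F,L,P,X}.
F ∈ reach(H|∅) ⇒ H ⊥̸ F | ∅.

No — H and F are d-connected given ∅.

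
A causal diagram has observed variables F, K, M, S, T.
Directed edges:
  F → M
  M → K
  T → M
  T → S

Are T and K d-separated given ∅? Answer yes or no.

No — T and K are d-connected given ∅.

Bayes-Ball from T | ∅ reaches {K,M,S}.
K ∈ reach(T|∅) ⇒ T ⊥̸ K | ∅.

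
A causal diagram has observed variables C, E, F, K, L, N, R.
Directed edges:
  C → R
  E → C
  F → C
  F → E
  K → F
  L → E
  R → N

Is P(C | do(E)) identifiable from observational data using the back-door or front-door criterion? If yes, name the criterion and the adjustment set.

desc(E)\{E}={C,N,R}; candidates ⊆ {F,K,L}.
size 0: {}; under {} E still reaches {C,F,K,L,N,R} ∋ C.
{F}: E⊥C given {F} in G with E→· removed — back-door holds.
P(C|do(E)) = Σ_{F} P(C|E,F)·P(F).

P(C|do(E)): backdoor, adjust for {F}.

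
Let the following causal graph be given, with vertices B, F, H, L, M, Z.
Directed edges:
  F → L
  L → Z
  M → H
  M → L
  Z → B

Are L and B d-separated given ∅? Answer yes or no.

Bayes-Ball from L | ∅ reaches {B,F,H,M,Z}.
B ∈ reach(L|∅) ⇒ L ⊥̸ B | ∅.

No — L and B are d-connected given ∅.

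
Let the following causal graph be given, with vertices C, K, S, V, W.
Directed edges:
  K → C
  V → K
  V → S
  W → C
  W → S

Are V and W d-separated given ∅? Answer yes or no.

Yes — V ⊥ W | ∅.

Bayes-Ball from V | ∅ reaches {C,K,S}.
W ∉ reach(V|∅) ⇒ V ⊥ W | ∅.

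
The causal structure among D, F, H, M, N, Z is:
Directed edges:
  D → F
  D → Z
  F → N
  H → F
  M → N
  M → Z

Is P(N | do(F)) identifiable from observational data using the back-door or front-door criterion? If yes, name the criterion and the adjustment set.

P(N|do(F)): backdoor, adjust for ∅.

desc(F)\{F}={N}; candidates ⊆ {D,H,M,Z}.
∅: F⊥N given ∅ in G with F→· removed — back-door holds.
P(N|do(F)) = P(N|F) — no adjustment needed.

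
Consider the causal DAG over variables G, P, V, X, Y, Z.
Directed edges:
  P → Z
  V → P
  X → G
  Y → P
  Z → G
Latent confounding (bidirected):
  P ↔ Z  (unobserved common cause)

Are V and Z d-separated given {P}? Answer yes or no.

No — V and Z are d-connected given {P}.

Bayes-Ball from V | {P} reaches {G,Y,Z}.
Z ∈ reach(V|{P}) ⇒ V ⊥̸ Z | {P}.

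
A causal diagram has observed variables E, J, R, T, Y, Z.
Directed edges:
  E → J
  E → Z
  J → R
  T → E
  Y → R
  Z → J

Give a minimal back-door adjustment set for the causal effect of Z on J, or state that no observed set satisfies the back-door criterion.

Z→J: minimal back-door set {E}.

desc(Z)\{Z}={J,R}; candidates ⊆ {E,T,Y}.
size 0: {}; under {} Z still reaches {E,J,R,T} ∋ J.
{E}: Z⊥J given {E} in G with Z→· removed — back-door holds.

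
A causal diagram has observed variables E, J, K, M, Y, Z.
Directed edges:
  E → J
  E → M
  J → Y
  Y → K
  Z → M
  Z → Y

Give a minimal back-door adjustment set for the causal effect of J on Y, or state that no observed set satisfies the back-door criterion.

desc(J)\{J}={K,Y}; candidates ⊆ {E,M,Z}.
∅: J⊥Y given ∅ in G with J→· removed — back-door holds.

J→Y: minimal back-door set ∅.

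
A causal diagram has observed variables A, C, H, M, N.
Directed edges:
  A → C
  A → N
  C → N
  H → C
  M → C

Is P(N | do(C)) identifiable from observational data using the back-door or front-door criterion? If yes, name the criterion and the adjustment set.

desc(C)\{C}={N}; candidates ⊆ {A,H,M}.
size 0: {}; under {} C still reaches {A,H,M,N} ∋ N.
{A}: C⊥N given {A} in G with C→· removed — back-door holds.
P(N|do(C)) = Σ_{A} P(N|C,A)·P(A).

P(N|do(C)): backdoor, adjust for {A}.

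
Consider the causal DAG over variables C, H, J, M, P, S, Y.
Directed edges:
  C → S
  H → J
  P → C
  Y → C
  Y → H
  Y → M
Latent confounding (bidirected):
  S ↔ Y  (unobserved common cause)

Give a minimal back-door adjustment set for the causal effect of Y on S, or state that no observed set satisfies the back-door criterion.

desc(Y)\{Y}={C,H,J,M,S}; candidates ⊆ {P}.
Y↔S: latent back-door arc(s) into Y.
size 0: {}; under {} Y still reaches {S} ∋ S.
size 1: {P}; under {P} Y still reaches {S} ∋ S.
Y↔S cannot be blocked by any observed set — no back-door set.

Y→S: no observed back-door set.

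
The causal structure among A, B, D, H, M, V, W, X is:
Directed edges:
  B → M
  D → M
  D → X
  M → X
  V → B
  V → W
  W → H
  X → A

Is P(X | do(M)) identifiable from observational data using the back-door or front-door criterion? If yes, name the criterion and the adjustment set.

P(X|do(M)): backdoor, adjust for {D}.

desc(M)\{M}={A,X}; candidates ⊆ {B,D,H,V,W}.
size 0: {}; under {} M still reaches {A,B,D,H,V,W,X} ∋ X.
{D}: M⊥X given {D} in G with M→· removed — back-door holds.
P(X|do(M)) = Σ_{D} P(X|M,D)·P(D).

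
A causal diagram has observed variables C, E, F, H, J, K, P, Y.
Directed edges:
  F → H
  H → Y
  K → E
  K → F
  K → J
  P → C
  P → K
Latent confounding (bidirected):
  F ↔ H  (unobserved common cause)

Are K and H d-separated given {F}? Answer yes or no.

Bayes-Ball from K | {F} reaches {C,E,H,J,P,Y}.
H ∈ reach(K|{F}) ⇒ K ⊥̸ H | {F}.

No — K and H are d-connected given {F}.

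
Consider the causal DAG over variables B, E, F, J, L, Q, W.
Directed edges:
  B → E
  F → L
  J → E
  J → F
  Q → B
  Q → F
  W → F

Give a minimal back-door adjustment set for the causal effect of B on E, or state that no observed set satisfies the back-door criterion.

B→E: minimal back-door set ∅.

desc(B)\{B}={E}; candidates ⊆ {F,J,L,Q,W}.
∅: B⊥E given ∅ in G with B→· removed — back-door holds.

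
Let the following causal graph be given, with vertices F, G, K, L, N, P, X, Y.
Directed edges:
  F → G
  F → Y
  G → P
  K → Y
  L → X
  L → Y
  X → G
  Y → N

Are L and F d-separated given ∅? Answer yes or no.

Bayes-Ball from L | ∅ reaches {G,N,P,X,Y}.
F ∉ reach(L|∅) ⇒ L ⊥ F | ∅.

Yes — L ⊥ F | ∅.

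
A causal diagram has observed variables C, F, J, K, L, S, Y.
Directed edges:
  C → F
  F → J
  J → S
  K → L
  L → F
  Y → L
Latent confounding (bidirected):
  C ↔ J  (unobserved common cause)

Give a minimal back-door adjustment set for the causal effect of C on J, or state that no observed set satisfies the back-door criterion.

C→J: no observed back-door set.

desc(C)\{C}={F,J,S}; candidates ⊆ {K,L,Y}.
C↔J: latent back-door arc(s) into C.
size 0: {}; under {} C still reaches {J,S} ∋ J.
size 1: {K}, {L}, {Y}; under {K} C still reaches {J,S} ∋ J.
size 2: {K,L}, {K,Y}, {L,Y}; under {K,L} C still reaches {J,S} ∋ J.
C↔J cannot be blocked by any observed set — no back-door set.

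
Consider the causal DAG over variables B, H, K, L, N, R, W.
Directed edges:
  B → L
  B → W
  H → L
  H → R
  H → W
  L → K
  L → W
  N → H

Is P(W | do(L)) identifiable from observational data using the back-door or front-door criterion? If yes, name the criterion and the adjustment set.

desc(L)\{L}={K,W}; candidates ⊆ {B,H,N,R}.
size 0: {}; under {} L still reaches {B,H,N,R,W} ∋ W.
size 1: {B}, {H}, {N} …(+1); under {B} L still reaches {H,N,R,W} ∋ W.
{B,H}: L⊥W given {B,H} in G with L→· removed — back-door holds.
P(W|do(L)) = Σ_{B,H} P(W|L,B,H)·P(B,H).

P(W|do(L)): backdoor, adjust for {B, H}.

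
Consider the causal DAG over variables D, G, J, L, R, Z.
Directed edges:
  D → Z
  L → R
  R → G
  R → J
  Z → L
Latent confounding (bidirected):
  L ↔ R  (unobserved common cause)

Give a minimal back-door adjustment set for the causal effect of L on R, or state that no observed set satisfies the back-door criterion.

L→R: no observed back-door set.

desc(L)\{L}={G,J,R}; candidates ⊆ {D,Z}.
L↔R: latent back-door arc(s) into L.
size 0: {}; under {} L still reaches {D,G,J,R,Z} ∋ R.
size 1: {D}, {Z}; under {D} L still reaches {G,J,R,Z} ∋ R.
size 2: {D,Z}; under {D,Z} L still reaches {G,J,R} ∋ R.
L↔R cannot be blocked by any observed set — no back-door set.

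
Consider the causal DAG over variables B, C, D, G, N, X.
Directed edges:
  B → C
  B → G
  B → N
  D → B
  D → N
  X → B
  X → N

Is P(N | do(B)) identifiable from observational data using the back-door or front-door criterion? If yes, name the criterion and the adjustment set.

desc(B)\{B}={C,G,N}; candidates ⊆ {D,X}.
size 0: {}; under {} B still reaches {D,N,X} ∋ N.
size 1: {D}, {X}; under {D} B still reaches {N,X} ∋ N.
{D,X}: B⊥N given {D,X} in G with B→· removed — back-door holds.
P(N|do(B)) = Σ_{D,X} P(N|B,D,X)·P(D,X).

P(N|do(B)): backdoor, adjust for {D, X}.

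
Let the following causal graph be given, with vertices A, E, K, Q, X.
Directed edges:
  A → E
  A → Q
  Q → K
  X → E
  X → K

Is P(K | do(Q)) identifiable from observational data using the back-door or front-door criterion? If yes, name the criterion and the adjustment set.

P(K|do(Q)): backdoor, adjust for ∅.

desc(Q)\{Q}={K}; candidates ⊆ {A,E,X}.
∅: Q⊥K given ∅ in G with Q→· removed — back-door holds.
P(K|do(Q)) = P(K|Q) — no adjustment needed.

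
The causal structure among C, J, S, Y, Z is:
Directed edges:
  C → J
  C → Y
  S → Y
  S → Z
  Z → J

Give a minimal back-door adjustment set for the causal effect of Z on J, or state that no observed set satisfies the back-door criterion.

Z→J: minimal back-door set ∅.

desc(Z)\{Z}={J}; candidates ⊆ {C,S,Y}.
∅: Z⊥J given ∅ in G with Z→· removed — back-door holds.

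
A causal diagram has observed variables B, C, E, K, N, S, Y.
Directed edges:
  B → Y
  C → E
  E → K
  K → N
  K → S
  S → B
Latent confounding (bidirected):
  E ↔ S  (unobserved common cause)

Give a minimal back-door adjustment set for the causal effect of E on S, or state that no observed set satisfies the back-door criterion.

desc(E)\{E}={B,K,N,S,Y}; candidates ⊆ {C}.
E↔S: latent back-door arc(s) into E.
size 0: {}; under {} E still reaches {B,C,S,Y} ∋ S.
size 1: {C}; under {C} E still reaches {B,S,Y} ∋ S.
E↔S cannot be blocked by any observed set — no back-door set.

E→S: no observed back-door set.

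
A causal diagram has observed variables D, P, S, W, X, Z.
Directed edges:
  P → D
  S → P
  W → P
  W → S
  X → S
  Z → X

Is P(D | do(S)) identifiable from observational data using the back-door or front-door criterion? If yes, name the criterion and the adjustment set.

desc(S)\{S}={D,P}; candidates ⊆ {W,X,Z}.
size 0: {}; under {} S still reaches {D,P,W,X,Z} ∋ D.
{W}: S⊥D given {W} in G with S→· removed — back-door holds.
P(D|do(S)) = Σ_{W} P(D|S,W)·P(W).

P(D|do(S)): backdoor, adjust for {W}.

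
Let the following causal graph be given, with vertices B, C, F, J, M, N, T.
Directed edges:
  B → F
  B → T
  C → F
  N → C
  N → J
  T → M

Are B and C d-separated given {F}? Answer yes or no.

Bayes-Ball from B | {F} reaches {C,J,M,N,T}.
C ∈ reach(B|{F}) ⇒ B ⊥̸ C | {F}.

No — B and C are d-connected given {F}.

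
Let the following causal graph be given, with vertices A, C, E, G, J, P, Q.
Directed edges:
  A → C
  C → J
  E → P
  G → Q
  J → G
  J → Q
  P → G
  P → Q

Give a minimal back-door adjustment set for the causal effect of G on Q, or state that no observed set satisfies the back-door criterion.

G→Q: minimal back-door set {J, P}.

desc(G)\{G}={Q}; candidates ⊆ {A,C,E,J,P}.
size 0: {}; under {} G still reaches {A,C,E,J,P,Q} ∋ Q.
size 1: {A}, {C}, {E} …(+2); under {A} G still reaches {C,E,J,P,Q} ∋ Q.
{J,P}: G⊥Q given {J,P} in G with G→· removed — back-door holds.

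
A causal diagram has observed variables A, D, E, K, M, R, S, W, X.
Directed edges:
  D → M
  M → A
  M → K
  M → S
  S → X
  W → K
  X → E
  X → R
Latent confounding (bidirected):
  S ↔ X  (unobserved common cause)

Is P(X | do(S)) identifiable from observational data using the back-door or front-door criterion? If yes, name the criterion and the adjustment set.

P(X|do(S)): not identifiable (no BD/FD set).

desc(S)\{S}={E,R,X}; candidates ⊆ {A,D,K,M,W}.
S↔X: latent back-door arc(s) into S.
size 0: {}; under {} S still reaches {A,D,E,K,M,R,X} ∋ X.
size 1: {A}, {D}, {K} …(+2); under {A} S still reaches {D,E,K,M,R,X} ∋ X.
size 2: {A,D}, {A,K}, {A,M} …(+7); under {A,D} S still reaches {E,K,M,R,X} ∋ X.
S↔X cannot be blocked by any observed set — no back-door set.
No mediator lies on a directed S→…→X path.
Neither criterion identifies P(X|do(S)) in this graph.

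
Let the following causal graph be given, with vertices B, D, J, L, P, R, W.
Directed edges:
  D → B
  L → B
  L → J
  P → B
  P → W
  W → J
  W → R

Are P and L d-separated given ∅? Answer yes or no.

Bayes-Ball from P | ∅ reaches {B,J,R,W}.
L ∉ reach(P|∅) ⇒ P ⊥ L | ∅.

Yes — P ⊥ L | ∅.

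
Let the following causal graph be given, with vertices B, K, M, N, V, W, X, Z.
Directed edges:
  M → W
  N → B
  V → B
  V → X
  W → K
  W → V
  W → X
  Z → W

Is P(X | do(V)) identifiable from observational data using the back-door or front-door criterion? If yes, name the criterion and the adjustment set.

P(X|do(V)): backdoor, adjust for {W}.

desc(V)\{V}={B,X}; candidates ⊆ {K,M,N,W,Z}.
size 0: {}; under {} V still reaches {K,M,W,X,Z} ∋ X.
{W}: V⊥X given {W} in G with V→· removed — back-door holds.
P(X|do(V)) = Σ_{W} P(X|V,W)·P(W).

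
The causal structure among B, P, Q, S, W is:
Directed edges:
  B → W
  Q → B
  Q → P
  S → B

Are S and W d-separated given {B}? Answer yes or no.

Bayes-Ball from S | {B} reaches {P,Q}.
W ∉ reach(S|{B}) ⇒ S ⊥ W | {B}.

Yes — S ⊥ W | {B}.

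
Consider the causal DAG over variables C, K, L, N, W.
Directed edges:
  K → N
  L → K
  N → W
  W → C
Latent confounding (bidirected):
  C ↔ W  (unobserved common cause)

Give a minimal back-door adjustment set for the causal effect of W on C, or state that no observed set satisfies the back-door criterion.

desc(W)\{W}={C}; candidates ⊆ {K,L,N}.
W↔C: latent back-door arc(s) into W.
size 0: {}; under {} W still reaches {C,K,L,N} ∋ C.
size 1: {K}, {L}, {N}; under {K} W still reaches {C,N} ∋ C.
size 2: {K,L}, {K,N}, {L,N}; under {K,L} W still reaches {C,N} ∋ C.
W↔C cannot be blocked by any observed set — no back-door set.

W→C: no observed back-door set.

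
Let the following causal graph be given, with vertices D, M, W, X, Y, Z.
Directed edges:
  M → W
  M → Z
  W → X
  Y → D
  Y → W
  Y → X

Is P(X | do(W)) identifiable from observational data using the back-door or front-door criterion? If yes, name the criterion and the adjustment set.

P(X|do(W)): backdoor, adjust for {Y}.

desc(W)\{W}={X}; candidates ⊆ {D,M,Y,Z}.
size 0: {}; under {} W still reaches {D,M,X,Y,Z} ∋ X.
{Y}: W⊥X given {Y} in G with W→· removed — back-door holds.
P(X|do(W)) = Σ_{Y} P(X|W,Y)·P(Y).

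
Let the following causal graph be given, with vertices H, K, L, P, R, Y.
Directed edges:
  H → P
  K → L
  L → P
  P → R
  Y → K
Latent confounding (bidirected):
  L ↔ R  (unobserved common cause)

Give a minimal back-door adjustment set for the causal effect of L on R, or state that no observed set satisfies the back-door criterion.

desc(L)\{L}={P,R}; candidates ⊆ {H,K,Y}.
L↔R: latent back-door arc(s) into L.
size 0: {}; under {} L still reaches {K,R,Y} ∋ R.
size 1: {H}, {K}, {Y}; under {H} L still reaches {K,R,Y} ∋ R.
size 2: {H,K}, {H,Y}, {K,Y}; under {H,K} L still reaches {R} ∋ R.
L↔R cannot be blocked by any observed set — no back-door set.

L→R: no observed back-door set.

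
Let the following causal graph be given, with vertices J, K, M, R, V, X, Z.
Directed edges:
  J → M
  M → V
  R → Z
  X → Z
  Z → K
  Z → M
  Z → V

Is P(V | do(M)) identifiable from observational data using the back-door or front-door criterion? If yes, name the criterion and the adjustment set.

P(V|do(M)): backdoor, adjust for {Z}.

desc(M)\{M}={V}; candidates ⊆ {J,K,R,X,Z}.
size 0: {}; under {} M still reaches {J,K,R,V,X,Z} ∋ V.
{Z}: M⊥V given {Z} in G with M→· removed — back-door holds.
P(V|do(M)) = Σ_{Z} P(V|M,Z)·P(Z).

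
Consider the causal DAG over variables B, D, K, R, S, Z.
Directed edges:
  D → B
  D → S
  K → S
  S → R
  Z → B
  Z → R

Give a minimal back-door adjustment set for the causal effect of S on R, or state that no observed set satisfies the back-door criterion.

desc(S)\{S}={R}; candidates ⊆ {B,D,K,Z}.
∅: S⊥R given ∅ in G with S→· removed — back-door holds.

S→R: minimal back-door set ∅.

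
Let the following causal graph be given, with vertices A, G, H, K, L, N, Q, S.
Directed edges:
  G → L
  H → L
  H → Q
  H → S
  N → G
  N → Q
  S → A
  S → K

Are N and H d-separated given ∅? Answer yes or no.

Yes — N ⊥ H | ∅.

Bayes-Ball from N | ∅ reaches {G,L,Q}.
H ∉ reach(N|∅) ⇒ N ⊥ H | ∅.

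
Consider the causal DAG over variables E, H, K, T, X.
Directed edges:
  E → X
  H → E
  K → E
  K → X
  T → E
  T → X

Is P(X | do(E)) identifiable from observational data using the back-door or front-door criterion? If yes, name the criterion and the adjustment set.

P(X|do(E)): backdoor, adjust for {K, T}.

desc(E)\{E}={X}; candidates ⊆ {H,K,T}.
size 0: {}; under {} E still reaches {H,K,T,X} ∋ X.
size 1: {H}, {K}, {T}; under {H} E still reaches {K,T,X} ∋ X.
{K,T}: E⊥X given {K,T} in G with E→· removed — back-door holds.
P(X|do(E)) = Σ_{K,T} P(X|E,K,T)·P(K,T).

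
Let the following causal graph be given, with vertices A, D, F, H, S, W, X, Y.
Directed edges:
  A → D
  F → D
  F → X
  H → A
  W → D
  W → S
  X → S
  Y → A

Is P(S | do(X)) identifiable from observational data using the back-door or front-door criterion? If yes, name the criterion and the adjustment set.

P(S|do(X)): backdoor, adjust for ∅.

desc(X)\{X}={S}; candidates ⊆ {A,D,F,H,W,Y}.
∅: X⊥S given ∅ in G with X→· removed — back-door holds.
P(S|do(X)) = P(S|X) — no adjustment needed.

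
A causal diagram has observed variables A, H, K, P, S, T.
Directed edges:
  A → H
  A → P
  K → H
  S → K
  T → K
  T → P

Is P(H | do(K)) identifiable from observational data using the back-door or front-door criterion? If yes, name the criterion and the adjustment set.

P(H|do(K)): backdoor, adjust for ∅.

desc(K)\{K}={H}; candidates ⊆ {A,P,S,T}.
∅: K⊥H given ∅ in G with K→· removed — back-door holds.
P(H|do(K)) = P(H|K) — no adjustment needed.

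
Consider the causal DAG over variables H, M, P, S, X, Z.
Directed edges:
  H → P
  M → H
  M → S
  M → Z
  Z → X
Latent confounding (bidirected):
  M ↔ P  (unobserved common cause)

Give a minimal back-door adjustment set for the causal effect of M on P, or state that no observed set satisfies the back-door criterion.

M→P: no observed back-door set.

desc(M)\{M}={H,P,S,X,Z}; candidates ⊆ {—}.
M↔P: latent back-door arc(s) into M.
size 0: {}; under {} M still reaches {P} ∋ P.
M↔P cannot be blocked by any observed set — no back-door set.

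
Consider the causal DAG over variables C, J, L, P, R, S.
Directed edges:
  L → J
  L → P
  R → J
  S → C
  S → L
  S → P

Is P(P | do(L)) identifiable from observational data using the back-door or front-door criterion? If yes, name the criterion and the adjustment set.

desc(L)\{L}={J,P}; candidates ⊆ {C,R,S}.
size 0: {}; under {} L still reaches {C,P,S} ∋ P.
{S}: L⊥P given {S} in G with L→· removed — back-door holds.
P(P|do(L)) = Σ_{S} P(P|L,S)·P(S).

P(P|do(L)): backdoor, adjust for {S}.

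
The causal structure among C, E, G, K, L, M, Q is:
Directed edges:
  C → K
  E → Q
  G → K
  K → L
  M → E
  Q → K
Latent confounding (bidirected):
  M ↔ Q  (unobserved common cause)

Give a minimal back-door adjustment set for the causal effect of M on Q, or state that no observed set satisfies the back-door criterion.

desc(M)\{M}={E,K,L,Q}; candidates ⊆ {C,G}.
M↔Q: latent back-door arc(s) into M.
size 0: {}; under {} M still reaches {K,L,Q} ∋ Q.
size 1: {C}, {G}; under {C} M still reaches {K,L,Q} ∋ Q.
size 2: {C,G}; under {C,G} M still reaches {K,L,Q} ∋ Q.
M↔Q cannot be blocked by any observed set — no back-door set.

M→Q: no observed back-door set.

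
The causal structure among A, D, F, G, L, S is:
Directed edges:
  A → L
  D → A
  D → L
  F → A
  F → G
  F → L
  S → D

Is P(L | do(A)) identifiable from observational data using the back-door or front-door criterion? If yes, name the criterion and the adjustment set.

desc(A)\{A}={L}; candidates ⊆ {D,F,G,S}.
size 0: {}; under {} A still reaches {D,F,G,L,S} ∋ L.
size 1: {D}, {F}, {G} …(+1); under {D} A still reaches {F,G,L} ∋ L.
{D,F}: A⊥L given {D,F} in G with A→· removed — back-door holds.
P(L|do(A)) = Σ_{D,F} P(L|A,D,F)·P(D,F).

P(L|do(A)): backdoor, adjust for {D, F}.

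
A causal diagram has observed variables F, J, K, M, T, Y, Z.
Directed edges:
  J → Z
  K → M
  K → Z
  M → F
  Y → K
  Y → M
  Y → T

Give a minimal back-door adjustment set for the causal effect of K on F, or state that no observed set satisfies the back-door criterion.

K→F: minimal back-door set {Y}.

desc(K)\{K}={F,M,Z}; candidates ⊆ {J,T,Y}.
size 0: {}; under {} K still reaches {F,M,T,Y} ∋ F.
{Y}: K⊥F given {Y} in G with K→· removed — back-door holds.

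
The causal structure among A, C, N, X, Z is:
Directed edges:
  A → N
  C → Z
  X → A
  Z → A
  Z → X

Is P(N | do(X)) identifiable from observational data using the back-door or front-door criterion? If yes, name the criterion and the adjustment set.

P(N|do(X)): backdoor, adjust for {Z}.

desc(X)\{X}={A,N}; candidates ⊆ {C,Z}.
size 0: {}; under {} X still reaches {A,C,N,Z} ∋ N.
{Z}: X⊥N given {Z} in G with X→· removed — back-door holds.
P(N|do(X)) = Σ_{Z} P(N|X,Z)·P(Z).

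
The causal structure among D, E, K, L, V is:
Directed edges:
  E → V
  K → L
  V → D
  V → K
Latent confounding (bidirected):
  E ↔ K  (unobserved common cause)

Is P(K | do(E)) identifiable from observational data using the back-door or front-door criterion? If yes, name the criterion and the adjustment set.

P(K|do(E)): frontdoor, adjust for {V}.

desc(E)\{E}={D,K,L,V}; candidates ⊆ {—}.
E↔K: latent back-door arc(s) into E.
size 0: {}; under {} E still reaches {K,L} ∋ K.
E↔K cannot be blocked by any observed set — no back-door set.
{V}: (i) intercepts every directed E→K path; (ii) no back-door E→{V}; (iii) {E} blocks every back-door {V}→K. Front-door holds.
P(K|do(E)) = Σ_{V} P(V|E) Σ_{E'} P(K|V,E')P(E').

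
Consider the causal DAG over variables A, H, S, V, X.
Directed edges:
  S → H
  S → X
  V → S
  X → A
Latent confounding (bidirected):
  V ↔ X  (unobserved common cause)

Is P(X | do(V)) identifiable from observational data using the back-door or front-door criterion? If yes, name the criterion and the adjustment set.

desc(V)\{V}={A,H,S,X}; candidates ⊆ {—}.
V↔X: latent back-door arc(s) into V.
size 0: {}; under {} V still reaches {A,X} ∋ X.
V↔X cannot be blocked by any observed set — no back-door set.
{S}: (i) intercepts every directed V→X path; (ii) no back-door V→{S}; (iii) {V} blocks every back-door {S}→X. Front-door holds.
P(X|do(V)) = Σ_{S} P(S|V) Σ_{V'} P(X|S,V')P(V').

P(X|do(V)): frontdoor, adjust for {S}.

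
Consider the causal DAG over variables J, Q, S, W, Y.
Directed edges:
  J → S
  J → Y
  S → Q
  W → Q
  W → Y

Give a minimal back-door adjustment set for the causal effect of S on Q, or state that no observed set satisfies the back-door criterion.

S→Q: minimal back-door set ∅.

desc(S)\{S}={Q}; candidates ⊆ {J,W,Y}.
∅: S⊥Q given ∅ in G with S→· removed — back-door holds.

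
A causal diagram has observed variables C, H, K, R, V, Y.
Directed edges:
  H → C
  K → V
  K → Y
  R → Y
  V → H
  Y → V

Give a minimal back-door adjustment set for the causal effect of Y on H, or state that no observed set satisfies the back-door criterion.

desc(Y)\{Y}={C,H,V}; candidates ⊆ {K,R}.
size 0: {}; under {} Y still reaches {C,H,K,R,V} ∋ H.
{K}: Y⊥H given {K} in G with Y→· removed — back-door holds.

Y→H: minimal back-door set {K}.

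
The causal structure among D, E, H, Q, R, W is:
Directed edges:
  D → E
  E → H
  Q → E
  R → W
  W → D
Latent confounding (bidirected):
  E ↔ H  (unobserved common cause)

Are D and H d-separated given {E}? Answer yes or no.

No — D and H are d-connected given {E}.

Bayes-Ball from D | {E} reaches {H,Q,R,W}.
H ∈ reach(D|{E}) ⇒ D ⊥̸ H | {E}.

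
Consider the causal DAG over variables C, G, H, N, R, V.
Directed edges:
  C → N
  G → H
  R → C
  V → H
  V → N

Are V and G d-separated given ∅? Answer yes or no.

Yes — V ⊥ G | ∅.

Bayes-Ball from V | ∅ reaches {H,N}.
G ∉ reach(V|∅) ⇒ V ⊥ G | ∅.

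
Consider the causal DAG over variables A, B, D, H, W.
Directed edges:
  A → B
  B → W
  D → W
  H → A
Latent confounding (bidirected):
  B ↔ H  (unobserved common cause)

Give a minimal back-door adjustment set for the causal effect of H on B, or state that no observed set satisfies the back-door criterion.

desc(H)\{H}={A,B,W}; candidates ⊆ {D}.
H↔B: latent back-door arc(s) into H.
size 0: {}; under {} H still reaches {B,W} ∋ B.
size 1: {D}; under {D} H still reaches {B,W} ∋ B.
H↔B cannot be blocked by any observed set — no back-door set.

H→B: no observed back-door set.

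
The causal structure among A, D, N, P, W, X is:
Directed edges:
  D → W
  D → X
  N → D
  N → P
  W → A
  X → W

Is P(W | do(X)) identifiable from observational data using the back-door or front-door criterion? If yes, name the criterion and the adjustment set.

P(W|do(X)): backdoor, adjust for {D}.

desc(X)\{X}={A,W}; candidates ⊆ {D,N,P}.
size 0: {}; under {} X still reaches {A,D,N,P,W} ∋ W.
{D}: X⊥W given {D} in G with X→· removed — back-door holds.
P(W|do(X)) = Σ_{D} P(W|X,D)·P(D).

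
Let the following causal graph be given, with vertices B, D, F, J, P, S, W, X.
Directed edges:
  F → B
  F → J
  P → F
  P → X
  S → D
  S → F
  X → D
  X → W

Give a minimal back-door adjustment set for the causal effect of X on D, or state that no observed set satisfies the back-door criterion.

desc(X)\{X}={D,W}; candidates ⊆ {B,F,J,P,S}.
∅: X⊥D given ∅ in G with X→· removed — back-door holds.

X→D: minimal back-door set ∅.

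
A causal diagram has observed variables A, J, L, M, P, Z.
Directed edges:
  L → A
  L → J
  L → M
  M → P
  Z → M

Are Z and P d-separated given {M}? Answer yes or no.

Yes — Z ⊥ P | {M}.

Bayes-Ball from Z | {M} reaches {A,J,L}.
P ∉ reach(Z|{M}) ⇒ Z ⊥ P | {M}.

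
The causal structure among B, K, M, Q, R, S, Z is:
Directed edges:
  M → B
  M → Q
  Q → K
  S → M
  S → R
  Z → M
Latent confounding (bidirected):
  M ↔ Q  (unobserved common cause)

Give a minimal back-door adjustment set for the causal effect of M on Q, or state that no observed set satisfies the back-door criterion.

M→Q: no observed back-door set.

desc(M)\{M}={B,K,Q}; candidates ⊆ {R,S,Z}.
M↔Q: latent back-door arc(s) into M.
size 0: {}; under {} M still reaches {K,Q,R,S,Z} ∋ Q.
size 1: {R}, {S}, {Z}; under {R} M still reaches {K,Q,S,Z} ∋ Q.
size 2: {R,S}, {R,Z}, {S,Z}; under {R,S} M still reaches {K,Q,Z} ∋ Q.
M↔Q cannot be blocked by any observed set — no back-door set.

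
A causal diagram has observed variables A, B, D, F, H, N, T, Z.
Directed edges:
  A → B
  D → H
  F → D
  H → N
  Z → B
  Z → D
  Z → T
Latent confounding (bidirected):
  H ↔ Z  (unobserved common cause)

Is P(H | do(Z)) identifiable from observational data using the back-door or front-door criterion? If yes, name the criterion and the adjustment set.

P(H|do(Z)): frontdoor, adjust for {D}.

desc(Z)\{Z}={B,D,H,N,T}; candidates ⊆ {A,F}.
Z↔H: latent back-door arc(s) into Z.
size 0: {}; under {} Z still reaches {H,N} ∋ H.
size 1: {A}, {F}; under {A} Z still reaches {H,N} ∋ H.
size 2: {A,F}; under {A,F} Z still reaches {H,N} ∋ H.
Z↔H cannot be blocked by any observed set — no back-door set.
{D}: (i) intercepts every directed Z→H path; (ii) no back-door Z→{D}; (iii) {Z} blocks every back-door {D}→H. Front-door holds.
P(H|do(Z)) = Σ_{D} P(D|Z) Σ_{Z'} P(H|D,Z')P(Z').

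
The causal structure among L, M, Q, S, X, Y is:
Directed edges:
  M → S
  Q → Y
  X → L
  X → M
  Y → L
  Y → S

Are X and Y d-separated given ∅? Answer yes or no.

Yes — X ⊥ Y | ∅.

Bayes-Ball from X | ∅ reaches {L,M,S}.
Y ∉ reach(X|∅) ⇒ X ⊥ Y | ∅.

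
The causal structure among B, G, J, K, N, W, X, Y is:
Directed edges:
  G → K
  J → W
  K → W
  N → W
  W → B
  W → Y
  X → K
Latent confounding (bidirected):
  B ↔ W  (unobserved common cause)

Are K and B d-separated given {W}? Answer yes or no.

Bayes-Ball from K | {W} reaches {B,G,J,N,X}.
B ∈ reach(K|{W}) ⇒ K ⊥̸ B | {W}.

No — K and B are d-connected given {W}.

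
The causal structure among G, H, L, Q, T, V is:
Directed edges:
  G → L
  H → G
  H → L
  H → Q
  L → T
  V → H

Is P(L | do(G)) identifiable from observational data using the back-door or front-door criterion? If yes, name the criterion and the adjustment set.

P(L|do(G)): backdoor, adjust for {H}.

desc(G)\{G}={L,T}; candidates ⊆ {H,Q,V}.
size 0: {}; under {} G still reaches {H,L,Q,T,V} ∋ L.
{H}: G⊥L given {H} in G with G→· removed — back-door holds.
P(L|do(G)) = Σ_{H} P(L|G,H)·P(H).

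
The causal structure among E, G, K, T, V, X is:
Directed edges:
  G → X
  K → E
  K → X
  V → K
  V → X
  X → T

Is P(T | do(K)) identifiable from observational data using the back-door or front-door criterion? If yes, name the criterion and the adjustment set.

desc(K)\{K}={E,T,X}; candidates ⊆ {G,V}.
size 0: {}; under {} K still reaches {T,V,X} ∋ T.
{V}: K⊥T given {V} in G with K→· removed — back-door holds.
P(T|do(K)) = Σ_{V} P(T|K,V)·P(V).

P(T|do(K)): backdoor, adjust for {V}.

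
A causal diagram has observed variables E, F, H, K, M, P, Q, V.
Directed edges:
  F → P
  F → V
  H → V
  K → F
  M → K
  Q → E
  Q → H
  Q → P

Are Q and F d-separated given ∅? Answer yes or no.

Yes — Q ⊥ F | ∅.

Bayes-Ball from Q | ∅ reaches {E,H,P,V}.
F ∉ reach(Q|∅) ⇒ Q ⊥ F | ∅.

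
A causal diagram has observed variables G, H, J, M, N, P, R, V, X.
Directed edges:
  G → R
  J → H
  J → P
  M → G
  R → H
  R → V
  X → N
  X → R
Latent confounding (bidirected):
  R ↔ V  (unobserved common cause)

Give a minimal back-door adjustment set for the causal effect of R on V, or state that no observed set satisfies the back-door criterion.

desc(R)\{R}={H,V}; candidates ⊆ {G,J,M,N,P,X}.
R↔V: latent back-door arc(s) into R.
size 0: {}; under {} R still reaches {G,M,N,V,X} ∋ V.
size 1: {G}, {J}, {M} …(+3); under {G} R still reaches {N,V,X} ∋ V.
size 2: {G,J}, {G,M}, {G,N} …(+12); under {G,J} R still reaches {N,V,X} ∋ V.
R↔V cannot be blocked by any observed set — no back-door set.

R→V: no observed back-door set.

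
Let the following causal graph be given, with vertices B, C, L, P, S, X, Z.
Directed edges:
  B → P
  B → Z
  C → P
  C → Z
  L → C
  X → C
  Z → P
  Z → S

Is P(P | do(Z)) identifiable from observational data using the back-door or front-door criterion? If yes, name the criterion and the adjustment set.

P(P|do(Z)): backdoor, adjust for {B, C}.

desc(Z)\{Z}={P,S}; candidates ⊆ {B,C,L,X}.
size 0: {}; under {} Z still reaches {B,C,L,P,X} ∋ P.
size 1: {B}, {C}, {L} …(+1); under {B} Z still reaches {C,L,P,X} ∋ P.
{B,C}: Z⊥P given {B,C} in G with Z→· removed — back-door holds.
P(P|do(Z)) = Σ_{B,C} P(P|Z,B,C)·P(B,C).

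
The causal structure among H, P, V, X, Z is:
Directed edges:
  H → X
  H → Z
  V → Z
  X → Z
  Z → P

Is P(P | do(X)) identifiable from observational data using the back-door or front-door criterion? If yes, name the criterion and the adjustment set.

P(P|do(X)): backdoor, adjust for {H}.

desc(X)\{X}={P,Z}; candidates ⊆ {H,V}.
size 0: {}; under {} X still reaches {H,P,Z} ∋ P.
{H}: X⊥P given {H} in G with X→· removed — back-door holds.
P(P|do(X)) = Σ_{H} P(P|X,H)·P(H).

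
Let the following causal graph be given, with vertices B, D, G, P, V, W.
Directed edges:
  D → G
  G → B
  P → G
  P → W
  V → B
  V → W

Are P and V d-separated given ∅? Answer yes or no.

Yes — P ⊥ V | ∅.

Bayes-Ball from P | ∅ reaches {B,G,W}.
V ∉ reach(P|∅) ⇒ P ⊥ V | ∅.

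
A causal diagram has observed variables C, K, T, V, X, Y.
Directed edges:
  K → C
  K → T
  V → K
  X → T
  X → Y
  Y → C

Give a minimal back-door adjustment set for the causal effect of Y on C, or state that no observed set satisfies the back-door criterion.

desc(Y)\{Y}={C}; candidates ⊆ {K,T,V,X}.
∅: Y⊥C given ∅ in G with Y→· removed — back-door holds.

Y→C: minimal back-door set ∅.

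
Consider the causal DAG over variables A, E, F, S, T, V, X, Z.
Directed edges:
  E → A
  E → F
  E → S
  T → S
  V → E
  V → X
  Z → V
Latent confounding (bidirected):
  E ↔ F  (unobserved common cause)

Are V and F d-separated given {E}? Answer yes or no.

Bayes-Ball from V | {E} reaches {F,X,Z}.
F ∈ reach(V|{E}) ⇒ V ⊥̸ F | {E}.

No — V and F are d-connected given {E}.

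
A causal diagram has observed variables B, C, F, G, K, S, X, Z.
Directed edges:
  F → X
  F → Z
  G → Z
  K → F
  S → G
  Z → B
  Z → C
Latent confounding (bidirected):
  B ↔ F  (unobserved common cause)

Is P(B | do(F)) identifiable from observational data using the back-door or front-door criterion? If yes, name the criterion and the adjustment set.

P(B|do(F)): frontdoor, adjust for {Z}.

desc(F)\{F}={B,C,X,Z}; candidates ⊆ {G,K,S}.
F↔B: latent back-door arc(s) into F.
size 0: {}; under {} F still reaches {B,K} ∋ B.
size 1: {G}, {K}, {S}; under {G} F still reaches {B,K} ∋ B.
size 2: {G,K}, {G,S}, {K,S}; under {G,K} F still reaches {B} ∋ B.
F↔B cannot be blocked by any observed set — no back-door set.
{Z}: (i) intercepts every directed F→B path; (ii) no back-door F→{Z}; (iii) {F} blocks every back-door {Z}→B. Front-door holds.
P(B|do(F)) = Σ_{Z} P(Z|F) Σ_{F'} P(B|Z,F')P(F').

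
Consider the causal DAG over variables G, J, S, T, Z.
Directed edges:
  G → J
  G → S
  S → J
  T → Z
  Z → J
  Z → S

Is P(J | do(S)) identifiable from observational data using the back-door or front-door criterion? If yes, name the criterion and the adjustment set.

desc(S)\{S}={J}; candidates ⊆ {G,T,Z}.
size 0: {}; under {} S still reaches {G,J,T,Z} ∋ J.
size 1: {G}, {T}, {Z}; under {G} S still reaches {J,T,Z} ∋ J.
{G,Z}: S⊥J given {G,Z} in G with S→· removed — back-door holds.
P(J|do(S)) = Σ_{G,Z} P(J|S,G,Z)·P(G,Z).

P(J|do(S)): backdoor, adjust for {G, Z}.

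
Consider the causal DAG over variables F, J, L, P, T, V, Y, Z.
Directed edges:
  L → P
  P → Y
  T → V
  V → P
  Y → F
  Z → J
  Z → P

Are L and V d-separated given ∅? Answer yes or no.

Yes — L ⊥ V | ∅.

Bayes-Ball from L | ∅ reaches {F,P,Y}.
V ∉ reach(L|∅) ⇒ L ⊥ V | ∅.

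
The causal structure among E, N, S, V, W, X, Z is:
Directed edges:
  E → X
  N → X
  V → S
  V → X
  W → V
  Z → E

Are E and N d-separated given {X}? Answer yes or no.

No — E and N are d-connected given {X}.

Bayes-Ball from E | {X} reaches {N,S,V,W,Z}.
N ∈ reach(E|{X}) ⇒ E ⊥̸ N | {X}.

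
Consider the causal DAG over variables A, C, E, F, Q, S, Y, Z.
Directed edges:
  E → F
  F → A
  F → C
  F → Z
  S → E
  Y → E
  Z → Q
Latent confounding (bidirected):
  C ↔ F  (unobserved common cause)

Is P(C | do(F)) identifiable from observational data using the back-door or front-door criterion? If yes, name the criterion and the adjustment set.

P(C|do(F)): not identifiable (no BD/FD set).

desc(F)\{F}={A,C,Q,Z}; candidates ⊆ {E,S,Y}.
F↔C: latent back-door arc(s) into F.
size 0: {}; under {} F still reaches {C,E,S,Y} ∋ C.
size 1: {E}, {S}, {Y}; under {E} F still reaches {C} ∋ C.
size 2: {E,S}, {E,Y}, {S,Y}; under {E,S} F still reaches {C} ∋ C.
F↔C cannot be blocked by any observed set — no back-door set.
No mediator lies on a directed F→…→C path.
Neither criterion identifies P(C|do(F)) in this graph.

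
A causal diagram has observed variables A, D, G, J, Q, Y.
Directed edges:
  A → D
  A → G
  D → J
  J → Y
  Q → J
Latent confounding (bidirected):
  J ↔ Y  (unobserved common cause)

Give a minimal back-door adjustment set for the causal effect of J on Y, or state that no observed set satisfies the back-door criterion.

J→Y: no observed back-door set.

desc(J)\{J}={Y}; candidates ⊆ {A,D,G,Q}.
J↔Y: latent back-door arc(s) into J.
size 0: {}; under {} J still reaches {A,D,G,Q,Y} ∋ Y.
size 1: {A}, {D}, {G} …(+1); under {A} J still reaches {D,Q,Y} ∋ Y.
size 2: {A,D}, {A,G}, {A,Q} …(+3); under {A,D} J still reaches {Q,Y} ∋ Y.
J↔Y cannot be blocked by any observed set — no back-door set.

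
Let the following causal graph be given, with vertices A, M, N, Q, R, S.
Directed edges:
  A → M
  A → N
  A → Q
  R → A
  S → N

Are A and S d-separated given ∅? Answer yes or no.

Yes — A ⊥ S | ∅.

Bayes-Ball from A | ∅ reaches {M,N,Q,R}.
S ∉ reach(A|∅) ⇒ A ⊥ S | ∅.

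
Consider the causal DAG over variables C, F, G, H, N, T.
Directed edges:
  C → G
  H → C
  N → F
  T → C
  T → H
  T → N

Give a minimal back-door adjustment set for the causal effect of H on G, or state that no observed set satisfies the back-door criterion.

H→G: minimal back-door set {T}.

desc(H)\{H}={C,G}; candidates ⊆ {F,N,T}.
size 0: {}; under {} H still reaches {C,F,G,N,T} ∋ G.
{T}: H⊥G given {T} in G with H→· removed — back-door holds.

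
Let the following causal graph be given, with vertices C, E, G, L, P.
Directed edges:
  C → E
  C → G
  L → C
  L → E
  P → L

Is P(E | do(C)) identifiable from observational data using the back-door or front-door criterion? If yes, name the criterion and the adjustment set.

P(E|do(C)): backdoor, adjust for {L}.

desc(C)\{C}={E,G}; candidates ⊆ {L,P}.
size 0: {}; under {} C still reaches {E,L,P} ∋ E.
{L}: C⊥E given {L} in G with C→· removed — back-door holds.
P(E|do(C)) = Σ_{L} P(E|C,L)·P(L).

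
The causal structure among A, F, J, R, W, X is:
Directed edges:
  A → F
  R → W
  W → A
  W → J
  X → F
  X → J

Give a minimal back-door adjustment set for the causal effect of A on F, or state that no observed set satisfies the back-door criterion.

desc(A)\{A}={F}; candidates ⊆ {J,R,W,X}.
∅: A⊥F given ∅ in G with A→· removed — back-door holds.

A→F: minimal back-door set ∅.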